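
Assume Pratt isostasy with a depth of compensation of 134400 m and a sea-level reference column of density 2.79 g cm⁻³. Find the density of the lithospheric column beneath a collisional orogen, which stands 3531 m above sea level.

2.72 g cm⁻³

Pratt balance: ρ_ref D = ρ (D + h).
ρ = ρ_ref D/(D + h) = 2.79 × 134400 m/(134400 m + 3531 m) = 2.72 g cm⁻³.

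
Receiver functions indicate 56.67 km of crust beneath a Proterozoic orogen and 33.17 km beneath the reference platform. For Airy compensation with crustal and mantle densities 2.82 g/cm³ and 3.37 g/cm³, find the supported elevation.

Excess crust Δ = 56.67 km − 33.17 km = 23.5 km, split between elevation h and root r with h + r = Δ.
Airy balance ρ_c h = (ρ_m − ρ_c) r gives r = h ρ_c/(ρ_m − ρ_c), so h (1 + ρ_c/(ρ_m − ρ_c)) = Δ, i.e. h = Δ (ρ_m − ρ_c)/ρ_m.
h = 23.5 km × 0.55/3.37 = 3.84 km.

3.84 km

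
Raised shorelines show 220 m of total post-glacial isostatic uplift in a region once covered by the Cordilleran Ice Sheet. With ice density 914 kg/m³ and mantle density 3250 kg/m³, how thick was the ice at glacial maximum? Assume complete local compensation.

u = t ρ_ice/ρ_m → t = u ρ_m/ρ_ice = 220 m × 3250/914 = 782 m.

782 m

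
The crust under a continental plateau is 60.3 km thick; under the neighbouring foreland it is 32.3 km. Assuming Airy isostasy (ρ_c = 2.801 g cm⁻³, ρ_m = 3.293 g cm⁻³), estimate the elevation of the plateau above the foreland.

4.18 km

Excess crust Δ = 60.3 km − 32.3 km = 28 km, split between elevation h and root r with h + r = Δ.
Airy balance ρ_c h = (ρ_m − ρ_c) r gives r = h ρ_c/(ρ_m − ρ_c), so h (1 + ρ_c/(ρ_m − ρ_c)) = Δ, i.e. h = Δ (ρ_m − ρ_c)/ρ_m.
h = 28 km × 0.492/3.293 = 4.18 km.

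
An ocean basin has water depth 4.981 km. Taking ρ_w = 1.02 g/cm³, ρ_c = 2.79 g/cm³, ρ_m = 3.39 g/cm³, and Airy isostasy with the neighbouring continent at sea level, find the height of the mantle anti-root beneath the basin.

By Archimedes' principle applied to the lithosphere: replacing crust with seawater at the top is compensated by replacing crust with mantle at the base: d (ρ_c − ρ_w) = a (ρ_m − ρ_c).
a = d (ρ_c − ρ_w)/(ρ_m − ρ_c) = 4.981 km × 1.77/0.6 = 14.7 km.

14.7 km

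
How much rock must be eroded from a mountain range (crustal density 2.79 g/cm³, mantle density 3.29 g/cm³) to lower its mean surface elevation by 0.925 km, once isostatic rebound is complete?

6.09 km

Net drop Δ = e − u = e − e ρ_c/ρ_m = e (ρ_m − ρ_c)/ρ_m.
e = Δ ρ_m/(ρ_m − ρ_c) = 0.925 km × 3.29/0.5 = 6.09 km.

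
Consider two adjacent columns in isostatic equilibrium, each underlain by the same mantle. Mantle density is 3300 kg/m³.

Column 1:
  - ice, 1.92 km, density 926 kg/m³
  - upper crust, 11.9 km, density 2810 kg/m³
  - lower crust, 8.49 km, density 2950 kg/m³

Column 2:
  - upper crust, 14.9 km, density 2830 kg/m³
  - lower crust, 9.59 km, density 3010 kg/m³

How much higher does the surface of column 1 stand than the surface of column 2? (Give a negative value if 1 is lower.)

1.08 km

For any compensation level in the mantle, the mantle terms cancel and isostasy reduces to e = (Σt_1 − Σt_2) − (Σ(ρt)_1 − Σ(ρt)_2) / ρ_m.
Σt_1 = 22.31 km; Σt_2 = 24.49 km; Σ(ρt)_1 = 60262.42; Σ(ρt)_2 = 71032.9 (in km·kg/m³).
e = (22.31 − 24.49) − (60262.42 − 71032.9) / 3300 = 1.08 km.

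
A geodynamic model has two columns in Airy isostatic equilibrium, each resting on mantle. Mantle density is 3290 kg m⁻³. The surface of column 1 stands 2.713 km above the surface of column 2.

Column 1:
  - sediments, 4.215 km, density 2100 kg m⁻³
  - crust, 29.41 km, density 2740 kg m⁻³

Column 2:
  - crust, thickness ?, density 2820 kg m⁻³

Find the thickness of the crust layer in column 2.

26.1 km

Take the compensation level at the base of the deeper column (depth z_c below the surface of column 1) and equate Σ ρ_i t_i down to z_c; mantle fills any gap and the z_c terms cancel.
Column 1: 4.215×2100 + 29.41×2740 + (z_c − 33.625)×3290
Column 2: 2.713×0 + x×2820 + (z_c − 2.713 − 0 − x)×3290
The z_c×3290 term appears on both sides and cancels. Collect the known terms of each column as K = Σ(ρt)_known − 3290 × (depth of known layers): K_1 = 89434.9 − 3290×33.625 = −21191.35; K_2 = 0 − 3290×(2.713 + 0) = −8925.77.
Balance: K_1 = K_2 − x×(3290 − 2820), so x = (K_2 − K_1)/(3290 − 2820) = 12265.6/470 = 26.1 km.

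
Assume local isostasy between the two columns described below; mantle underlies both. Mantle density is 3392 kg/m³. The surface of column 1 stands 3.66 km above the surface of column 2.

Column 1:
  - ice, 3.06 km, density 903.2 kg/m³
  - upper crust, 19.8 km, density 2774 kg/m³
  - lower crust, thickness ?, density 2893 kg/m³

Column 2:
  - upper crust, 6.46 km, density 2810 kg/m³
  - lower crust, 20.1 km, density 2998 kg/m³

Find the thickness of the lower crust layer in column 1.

8.5 km

Take the compensation level at the base of the deeper column (depth z_c below the surface of column 1) and equate Σ ρ_i t_i down to z_c; mantle fills any gap and the z_c terms cancel.
Column 1: 3.06×903.2 + 19.8×2774 + x×2893 + (z_c − 22.86 − x)×3392
Column 2: 3.66×0 + 6.46×2810 + 20.1×2998 + (z_c − 3.66 − 26.56)×3392
The z_c×3392 term appears on both sides and cancels. Collect the known terms of each column as K = Σ(ρt)_known − 3392 × (depth of known layers): K_1 = 57688.992 − 3392×22.86 = −19852.128; K_2 = 78412.4 − 3392×(3.66 + 26.56) = −24093.84.
Balance: K_1 − x×(3392 − 2893) = K_2, so x = (K_1 − K_2)/(3392 − 2893) = 4241.71/499 = 8.5 km.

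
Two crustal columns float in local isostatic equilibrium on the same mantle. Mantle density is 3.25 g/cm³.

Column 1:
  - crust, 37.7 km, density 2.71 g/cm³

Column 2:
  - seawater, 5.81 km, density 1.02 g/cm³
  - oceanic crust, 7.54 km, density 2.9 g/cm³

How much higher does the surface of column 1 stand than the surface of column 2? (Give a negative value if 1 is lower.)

For any compensation level in the mantle, the mantle terms cancel and isostasy reduces to e = (Σt_1 − Σt_2) − (Σ(ρt)_1 − Σ(ρt)_2) / ρ_m.
Σt_1 = 37.7 km; Σt_2 = 13.35 km; Σ(ρt)_1 = 102.167; Σ(ρt)_2 = 27.7922 (in km·g/cm³).
e = (37.7 − 13.35) − (102.167 − 27.7922) / 3.25 = 1.47 km.

1.47 km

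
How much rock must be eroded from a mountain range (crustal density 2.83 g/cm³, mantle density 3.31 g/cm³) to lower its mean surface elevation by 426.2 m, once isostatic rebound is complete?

Net drop Δ = e − u = e − e ρ_c/ρ_m = e (ρ_m − ρ_c)/ρ_m.
e = Δ ρ_m/(ρ_m − ρ_c) = 426.2 m × 3.31/0.48 = 2940 m.

2940 m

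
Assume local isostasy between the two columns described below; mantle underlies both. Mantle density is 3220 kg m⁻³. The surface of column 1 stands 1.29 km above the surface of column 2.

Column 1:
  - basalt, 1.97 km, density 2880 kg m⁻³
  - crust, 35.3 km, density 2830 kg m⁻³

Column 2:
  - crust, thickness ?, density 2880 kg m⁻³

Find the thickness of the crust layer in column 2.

Take the compensation level at the base of the deeper column (depth z_c below the surface of column 1) and equate Σ ρ_i t_i down to z_c; mantle fills any gap and the z_c terms cancel.
Column 1: 1.97×2880 + 35.3×2830 + (z_c − 37.27)×3220
Column 2: 1.29×0 + x×2880 + (z_c − 1.29 − 0 − x)×3220
The z_c×3220 term appears on both sides and cancels. Collect the known terms of each column as K = Σ(ρt)_known − 3220 × (depth of known layers): K_1 = 105572.6 − 3220×37.27 = −14436.8; K_2 = 0 − 3220×(1.29 + 0) = −4153.8.
Balance: K_1 = K_2 − x×(3220 − 2880), so x = (K_2 − K_1)/(3220 − 2880) = 10283/340 = 30.2 km.

30.2 km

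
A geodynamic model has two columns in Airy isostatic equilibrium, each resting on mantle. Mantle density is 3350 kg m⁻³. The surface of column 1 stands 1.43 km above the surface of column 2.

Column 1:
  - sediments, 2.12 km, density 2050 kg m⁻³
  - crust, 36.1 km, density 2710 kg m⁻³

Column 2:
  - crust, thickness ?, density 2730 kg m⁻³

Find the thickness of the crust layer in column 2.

Take the compensation level at the base of the deeper column (depth z_c below the surface of column 1) and equate Σ ρ_i t_i down to z_c; mantle fills any gap and the z_c terms cancel.
Column 1: 2.12×2050 + 36.1×2710 + (z_c − 38.22)×3350
Column 2: 1.43×0 + x×2730 + (z_c − 1.43 − 0 − x)×3350
The z_c×3350 term appears on both sides and cancels. Collect the known terms of each column as K = Σ(ρt)_known − 3350 × (depth of known layers): K_1 = 102177 − 3350×38.22 = −25860; K_2 = 0 − 3350×(1.43 + 0) = −4790.5.
Balance: K_1 = K_2 − x×(3350 − 2730), so x = (K_2 − K_1)/(3350 − 2730) = 21069.5/620 = 34 km.

34 km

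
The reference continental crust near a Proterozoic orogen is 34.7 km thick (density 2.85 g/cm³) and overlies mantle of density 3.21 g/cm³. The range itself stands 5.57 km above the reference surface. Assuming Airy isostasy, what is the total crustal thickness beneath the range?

84.4 km

Root depth r = h ρ_c / (ρ_m − ρ_c) = 5.57 km × 2.85 / 0.36 = 44.1 km.
Total thickness = T + h + r = 34.7 km + 5.57 km + 44.1 km = 84.4 km.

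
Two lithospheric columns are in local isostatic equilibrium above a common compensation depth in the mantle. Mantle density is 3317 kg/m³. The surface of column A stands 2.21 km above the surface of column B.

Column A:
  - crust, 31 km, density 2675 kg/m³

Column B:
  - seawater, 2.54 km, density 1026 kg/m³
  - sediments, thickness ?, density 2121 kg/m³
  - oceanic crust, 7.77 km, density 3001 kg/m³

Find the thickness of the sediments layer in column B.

Take the compensation level at the base of the deeper column (depth z_c below the surface of column A) and equate Σ ρ_i t_i down to z_c; mantle fills any gap and the z_c terms cancel.
Column A: 31×2675 + (z_c − 31)×3317
Column B: 2.21×0 + 2.54×1026 + x×2121 + 7.77×3001 + (z_c − 2.21 − 10.31 − x)×3317
The z_c×3317 term appears on both sides and cancels. Collect the known terms of each column as K = Σ(ρt)_known − 3317 × (depth of known layers): K_A = 82925 − 3317×31 = −19902; K_B = 25923.81 − 3317×(2.21 + 10.31) = −15605.03.
Balance: K_A = K_B − x×(3317 − 2121), so x = (K_B − K_A)/(3317 − 2121) = 4296.97/1196 = 3.59 km.

3.59 km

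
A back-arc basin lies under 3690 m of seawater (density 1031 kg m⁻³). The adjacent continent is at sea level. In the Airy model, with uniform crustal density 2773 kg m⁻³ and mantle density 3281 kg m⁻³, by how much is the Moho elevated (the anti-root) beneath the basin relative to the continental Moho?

12700 m

In Airy isostatic equilibrium: replacing crust with seawater at the top is compensated by replacing crust with mantle at the base: d (ρ_c − ρ_w) = a (ρ_m − ρ_c).
a = d (ρ_c − ρ_w)/(ρ_m − ρ_c) = 3690 m × 1742/508 = 12700 m.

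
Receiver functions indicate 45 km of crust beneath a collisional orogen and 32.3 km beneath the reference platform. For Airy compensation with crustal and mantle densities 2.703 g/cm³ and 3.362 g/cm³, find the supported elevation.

Excess crust Δ = 45 km − 32.3 km = 12.7 km, split between elevation h and root r with h + r = Δ.
Airy balance ρ_c h = (ρ_m − ρ_c) r gives r = h ρ_c/(ρ_m − ρ_c), so h (1 + ρ_c/(ρ_m − ρ_c)) = Δ, i.e. h = Δ (ρ_m − ρ_c)/ρ_m.
h = 12.7 km × 0.659/3.362 = 2.49 km.

2.49 km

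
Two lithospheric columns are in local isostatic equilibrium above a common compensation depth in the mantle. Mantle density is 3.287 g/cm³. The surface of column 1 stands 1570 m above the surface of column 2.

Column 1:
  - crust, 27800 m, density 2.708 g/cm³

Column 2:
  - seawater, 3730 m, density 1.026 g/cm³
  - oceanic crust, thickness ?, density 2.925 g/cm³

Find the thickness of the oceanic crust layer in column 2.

6910 m

Take the compensation level at the base of the deeper column (depth z_c below the surface of column 1) and equate Σ ρ_i t_i down to z_c; mantle fills any gap and the z_c terms cancel.
Column 1: 27800×2.708 + (z_c − 27800)×3.287
Column 2: 1570×0 + 3730×1.026 + x×2.925 + (z_c − 1570 − 3730 − x)×3.287
The z_c×3.287 term appears on both sides and cancels. Collect the known terms of each column as K = Σ(ρt)_known − 3.287 × (depth of known layers): K_1 = 75282.4 − 3.287×27800 = −16096.2; K_2 = 3826.98 − 3.287×(1570 + 3730) = −13594.12.
Balance: K_1 = K_2 − x×(3.287 − 2.925), so x = (K_2 − K_1)/(3.287 − 2.925) = 2502.08/0.362 = 6910 m.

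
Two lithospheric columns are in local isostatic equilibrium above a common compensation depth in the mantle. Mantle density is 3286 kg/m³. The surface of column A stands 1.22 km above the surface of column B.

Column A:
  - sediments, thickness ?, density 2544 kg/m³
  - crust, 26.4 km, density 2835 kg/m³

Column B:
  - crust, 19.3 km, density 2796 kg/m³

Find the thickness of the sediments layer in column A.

Take the compensation level at the base of the deeper column (depth z_c below the surface of column A) and equate Σ ρ_i t_i down to z_c; mantle fills any gap and the z_c terms cancel.
Column A: x×2544 + 26.4×2835 + (z_c − 26.4 − x)×3286
Column B: 1.22×0 + 19.3×2796 + (z_c − 1.22 − 19.3)×3286
The z_c×3286 term appears on both sides and cancels. Collect the known terms of each column as K = Σ(ρt)_known − 3286 × (depth of known layers): K_A = 74844 − 3286×26.4 = −11906.4; K_B = 53962.8 − 3286×(1.22 + 19.3) = −13465.92.
Balance: K_A − x×(3286 − 2544) = K_B, so x = (K_A − K_B)/(3286 − 2544) = 1559.52/742 = 2.1 km.

2.1 km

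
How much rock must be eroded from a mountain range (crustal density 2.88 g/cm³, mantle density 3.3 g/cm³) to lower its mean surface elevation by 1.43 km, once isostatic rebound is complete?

Net drop Δ = e − u = e − e ρ_c/ρ_m = e (ρ_m − ρ_c)/ρ_m.
e = Δ ρ_m/(ρ_m − ρ_c) = 1.43 km × 3.3/0.42 = 11.2 km.

11.2 km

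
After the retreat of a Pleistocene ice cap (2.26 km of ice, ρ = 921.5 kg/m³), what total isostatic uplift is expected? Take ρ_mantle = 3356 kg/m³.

0.621 km

Removing the load lets mantle flow back in; uplift u satisfies ρ_ice t = ρ_m u.
u = t ρ_ice/ρ_m = 2.26 km × 921.5/3356 = 0.621 km.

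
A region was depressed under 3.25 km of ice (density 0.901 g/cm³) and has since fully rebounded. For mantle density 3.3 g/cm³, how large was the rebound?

Removing the load lets mantle flow back in; uplift u satisfies ρ_ice t = ρ_m u.
u = t ρ_ice/ρ_m = 3.25 km × 0.901/3.3 = 0.887 km.

0.887 km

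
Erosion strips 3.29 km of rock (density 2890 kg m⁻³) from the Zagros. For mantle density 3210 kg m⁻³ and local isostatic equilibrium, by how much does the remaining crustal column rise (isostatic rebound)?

2.96 km

Unloading: uplift u = e ρ_c/ρ_m = 3.29 km × 2890/3210 = 2.96 km.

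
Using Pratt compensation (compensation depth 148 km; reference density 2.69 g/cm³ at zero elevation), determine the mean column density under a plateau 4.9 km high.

2.6 g/cm³

Pratt balance: ρ_ref D = ρ (D + h).
ρ = ρ_ref D/(D + h) = 2.69 × 148 km/(148 km + 4.9 km) = 2.6 g/cm³.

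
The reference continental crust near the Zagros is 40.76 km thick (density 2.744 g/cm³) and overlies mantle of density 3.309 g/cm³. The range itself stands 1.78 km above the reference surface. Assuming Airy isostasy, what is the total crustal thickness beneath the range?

51.2 km

Root depth r = h ρ_c / (ρ_m − ρ_c) = 1.78 km × 2.744 / 0.565 = 8.645 km.
Total thickness = T + h + r = 40.76 km + 1.78 km + 8.645 km = 51.2 km.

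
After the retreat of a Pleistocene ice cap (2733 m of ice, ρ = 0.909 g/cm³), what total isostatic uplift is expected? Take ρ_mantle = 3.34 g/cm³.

Removing the load lets mantle flow back in; uplift u satisfies ρ_ice t = ρ_m u.
u = t ρ_ice/ρ_m = 2733 m × 0.909/3.34 = 744 m.

744 m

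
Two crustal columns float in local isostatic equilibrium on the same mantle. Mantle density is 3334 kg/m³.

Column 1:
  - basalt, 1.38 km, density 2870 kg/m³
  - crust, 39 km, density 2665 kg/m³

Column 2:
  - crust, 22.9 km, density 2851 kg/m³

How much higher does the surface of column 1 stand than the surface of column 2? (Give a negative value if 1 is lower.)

For any compensation level in the mantle, the mantle terms cancel and isostasy reduces to e = (Σt_1 − Σt_2) − (Σ(ρt)_1 − Σ(ρt)_2) / ρ_m.
Σt_1 = 40.38 km; Σt_2 = 22.9 km; Σ(ρt)_1 = 107895.6; Σ(ρt)_2 = 65287.9 (in km·kg/m³).
e = (40.38 − 22.9) − (107895.6 − 65287.9) / 3334 = 4.7 km.

4.7 km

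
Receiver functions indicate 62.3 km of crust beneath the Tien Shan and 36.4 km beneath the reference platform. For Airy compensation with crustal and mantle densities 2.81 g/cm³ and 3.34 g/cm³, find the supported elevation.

Excess crust Δ = 62.3 km − 36.4 km = 25.9 km, split between elevation h and root r with h + r = Δ.
Airy balance ρ_c h = (ρ_m − ρ_c) r gives r = h ρ_c/(ρ_m − ρ_c), so h (1 + ρ_c/(ρ_m − ρ_c)) = Δ, i.e. h = Δ (ρ_m − ρ_c)/ρ_m.
h = 25.9 km × 0.53/3.34 = 4.11 km.

4.11 km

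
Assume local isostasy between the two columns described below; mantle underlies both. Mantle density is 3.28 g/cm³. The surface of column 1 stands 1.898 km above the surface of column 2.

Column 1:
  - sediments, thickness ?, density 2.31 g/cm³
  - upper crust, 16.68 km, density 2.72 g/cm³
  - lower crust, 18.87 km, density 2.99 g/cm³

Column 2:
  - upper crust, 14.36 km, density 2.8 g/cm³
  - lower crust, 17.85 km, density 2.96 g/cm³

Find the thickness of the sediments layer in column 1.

4.14 km

Take the compensation level at the base of the deeper column (depth z_c below the surface of column 1) and equate Σ ρ_i t_i down to z_c; mantle fills any gap and the z_c terms cancel.
Column 1: x×2.31 + 16.68×2.72 + 18.87×2.99 + (z_c − 35.55 − x)×3.28
Column 2: 1.898×0 + 14.36×2.8 + 17.85×2.96 + (z_c − 1.898 − 32.21)×3.28
The z_c×3.28 term appears on both sides and cancels. Collect the known terms of each column as K = Σ(ρt)_known − 3.28 × (depth of known layers): K_1 = 101.7909 − 3.28×35.55 = −14.8131; K_2 = 93.044 − 3.28×(1.898 + 32.21) = −18.83024.
Balance: K_1 − x×(3.28 − 2.31) = K_2, so x = (K_1 − K_2)/(3.28 − 2.31) = 4.01714/0.97 = 4.14 km.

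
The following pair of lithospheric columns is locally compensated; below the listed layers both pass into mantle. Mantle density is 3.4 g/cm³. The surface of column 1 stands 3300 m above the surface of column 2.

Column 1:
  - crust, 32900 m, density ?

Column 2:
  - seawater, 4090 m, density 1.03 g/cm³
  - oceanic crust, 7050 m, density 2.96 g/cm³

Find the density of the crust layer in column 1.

2.67 g/cm³

Take the compensation level at the base of the deeper column (depth z_c below the surface of column 1) and equate Σ ρ_i t_i down to z_c; mantle fills any gap and the z_c terms cancel.
Column 1: 32900×ρ + (z_c − 32900)×3.4
Column 2: 3300×0 + 4090×1.03 + 7050×2.96 + (z_c − 3300 − 11140)×3.4
The z_c×3.4 term appears on both sides and cancels. Collect the known terms of each column as K = Σ(ρt)_known − 3.4 × (depth of known layers): K_1 = 0 − 3.4×32900 = −111860; K_2 = 25080.7 − 3.4×(3300 + 11140) = −24015.3.
Balance: K_1 + 32900×ρ = K_2, so ρ = (K_2 − K_1)/32900 = 87844.7/32900 = 2.67 g/cm³.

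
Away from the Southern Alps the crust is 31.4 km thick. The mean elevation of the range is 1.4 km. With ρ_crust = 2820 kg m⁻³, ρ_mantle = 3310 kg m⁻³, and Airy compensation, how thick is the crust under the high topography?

Root depth r = h ρ_c / (ρ_m − ρ_c) = 1.4 km × 2820 / 490 = 8.057 km.
Total thickness = T + h + r = 31.4 km + 1.4 km + 8.057 km = 40.9 km.

40.9 km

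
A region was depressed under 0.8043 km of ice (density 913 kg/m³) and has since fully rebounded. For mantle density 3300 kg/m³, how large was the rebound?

0.223 km

Removing the load lets mantle flow back in; uplift u satisfies ρ_ice t = ρ_m u.
u = t ρ_ice/ρ_m = 0.8043 km × 913/3300 = 0.223 km.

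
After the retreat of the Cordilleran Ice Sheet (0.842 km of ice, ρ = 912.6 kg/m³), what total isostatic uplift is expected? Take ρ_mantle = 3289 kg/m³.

0.234 km

Removing the load lets mantle flow back in; uplift u satisfies ρ_ice t = ρ_m u.
u = t ρ_ice/ρ_m = 0.842 km × 912.6/3289 = 0.234 km.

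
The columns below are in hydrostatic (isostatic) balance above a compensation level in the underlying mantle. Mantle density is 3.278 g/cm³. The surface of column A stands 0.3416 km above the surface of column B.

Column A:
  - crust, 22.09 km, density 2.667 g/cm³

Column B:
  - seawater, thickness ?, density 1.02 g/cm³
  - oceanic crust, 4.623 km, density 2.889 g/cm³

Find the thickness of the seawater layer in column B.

Take the compensation level at the base of the deeper column (depth z_c below the surface of column A) and equate Σ ρ_i t_i down to z_c; mantle fills any gap and the z_c terms cancel.
Column A: 22.09×2.667 + (z_c − 22.09)×3.278
Column B: 0.3416×0 + x×1.02 + 4.623×2.889 + (z_c − 0.3416 − 4.623 − x)×3.278
The z_c×3.278 term appears on both sides and cancels. Collect the known terms of each column as K = Σ(ρt)_known − 3.278 × (depth of known layers): K_A = 58.91403 − 3.278×22.09 = −13.49699; K_B = 13.355847 − 3.278×(0.3416 + 4.623) = −2.9181118.
Balance: K_A = K_B − x×(3.278 − 1.02), so x = (K_B − K_A)/(3.278 − 1.02) = 10.5789/2.258 = 4.69 km.

4.69 km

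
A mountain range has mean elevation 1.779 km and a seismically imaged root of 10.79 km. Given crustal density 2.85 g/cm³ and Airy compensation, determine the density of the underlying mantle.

Airy balance: ρ_c h = (ρ_m − ρ_c) r → ρ_m = ρ_c (1 + h/r).
ρ_m = 2.85 × (1 + 1.779 km/10.79 km) = 3.32 g/cm³.

3.32 g/cm³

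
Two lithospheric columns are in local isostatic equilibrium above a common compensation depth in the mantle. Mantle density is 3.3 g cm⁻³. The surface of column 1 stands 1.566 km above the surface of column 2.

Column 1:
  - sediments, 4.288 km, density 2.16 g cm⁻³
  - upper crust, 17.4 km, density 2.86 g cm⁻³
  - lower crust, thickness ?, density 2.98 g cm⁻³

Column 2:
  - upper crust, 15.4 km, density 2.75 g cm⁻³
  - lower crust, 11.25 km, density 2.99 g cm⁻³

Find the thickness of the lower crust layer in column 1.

14.3 km

Take the compensation level at the base of the deeper column (depth z_c below the surface of column 1) and equate Σ ρ_i t_i down to z_c; mantle fills any gap and the z_c terms cancel.
Column 1: 4.288×2.16 + 17.4×2.86 + x×2.98 + (z_c − 21.688 − x)×3.3
Column 2: 1.566×0 + 15.4×2.75 + 11.25×2.99 + (z_c − 1.566 − 26.65)×3.3
The z_c×3.3 term appears on both sides and cancels. Collect the known terms of each column as K = Σ(ρt)_known − 3.3 × (depth of known layers): K_1 = 59.02608 − 3.3×21.688 = −12.54432; K_2 = 75.9875 − 3.3×(1.566 + 26.65) = −17.1253.
Balance: K_1 − x×(3.3 − 2.98) = K_2, so x = (K_1 − K_2)/(3.3 − 2.98) = 4.58098/0.32 = 14.3 km.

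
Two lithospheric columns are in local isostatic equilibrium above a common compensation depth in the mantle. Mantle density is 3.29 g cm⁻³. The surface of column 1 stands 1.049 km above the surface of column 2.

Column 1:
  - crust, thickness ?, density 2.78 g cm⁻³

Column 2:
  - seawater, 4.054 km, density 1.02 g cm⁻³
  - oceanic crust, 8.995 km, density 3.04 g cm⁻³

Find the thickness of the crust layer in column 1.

29.2 km

Take the compensation level at the base of the deeper column (depth z_c below the surface of column 1) and equate Σ ρ_i t_i down to z_c; mantle fills any gap and the z_c terms cancel.
Column 1: x×2.78 + (z_c − 0 − x)×3.29
Column 2: 1.049×0 + 4.054×1.02 + 8.995×3.04 + (z_c − 1.049 − 13.049)×3.29
The z_c×3.29 term appears on both sides and cancels. Collect the known terms of each column as K = Σ(ρt)_known − 3.29 × (depth of known layers): K_1 = 0 − 3.29×0 = 0; K_2 = 31.47988 − 3.29×(1.049 + 13.049) = −14.90254.
Balance: K_1 − x×(3.29 − 2.78) = K_2, so x = (K_1 − K_2)/(3.29 − 2.78) = 14.9025/0.51 = 29.2 km.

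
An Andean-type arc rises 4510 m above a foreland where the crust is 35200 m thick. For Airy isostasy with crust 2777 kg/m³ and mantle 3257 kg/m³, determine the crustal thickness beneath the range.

Root depth r = h ρ_c / (ρ_m − ρ_c) = 4510 m × 2777 / 480 = 26090 m.
Total thickness = T + h + r = 35200 m + 4510 m + 26090 m = 65800 m.

65800 m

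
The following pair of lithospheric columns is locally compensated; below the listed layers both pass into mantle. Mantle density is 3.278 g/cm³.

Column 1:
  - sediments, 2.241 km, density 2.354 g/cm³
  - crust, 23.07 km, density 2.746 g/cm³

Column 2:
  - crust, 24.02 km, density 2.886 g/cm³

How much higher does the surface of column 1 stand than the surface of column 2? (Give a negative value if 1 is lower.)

1.5 km

For any compensation level in the mantle, the mantle terms cancel and isostasy reduces to e = (Σt_1 − Σt_2) − (Σ(ρt)_1 − Σ(ρt)_2) / ρ_m.
Σt_1 = 25.311 km; Σt_2 = 24.02 km; Σ(ρt)_1 = 68.625534; Σ(ρt)_2 = 69.32172 (in km·g/cm³).
e = (25.311 − 24.02) − (68.625534 − 69.32172) / 3.278 = 1.5 km.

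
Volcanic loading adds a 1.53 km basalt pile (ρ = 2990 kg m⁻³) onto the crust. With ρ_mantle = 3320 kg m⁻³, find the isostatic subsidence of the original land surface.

Subaerial loading: s = t ρ_load / ρ_m.
s = 1.53 km × 2990/3320 = 1.38 km.

1.38 km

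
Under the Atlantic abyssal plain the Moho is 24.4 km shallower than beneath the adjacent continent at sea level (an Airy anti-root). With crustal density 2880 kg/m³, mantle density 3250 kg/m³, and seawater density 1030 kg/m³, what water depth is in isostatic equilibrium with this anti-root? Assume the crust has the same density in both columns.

4.88 km

Replacing a thickness d of crust by seawater at the top must be balanced by replacing crust with mantle at the base: d (ρ_c − ρ_w) = a (ρ_m − ρ_c).
d = a (ρ_m − ρ_c)/(ρ_c − ρ_w) = 24.4 km × 370/1850 = 4.88 km.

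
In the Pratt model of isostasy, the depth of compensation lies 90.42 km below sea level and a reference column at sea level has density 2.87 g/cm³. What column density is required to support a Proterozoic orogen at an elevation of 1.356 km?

2.83 g/cm³

Pratt balance: ρ_ref D = ρ (D + h).
ρ = ρ_ref D/(D + h) = 2.87 × 90.42 km/(90.42 km + 1.356 km) = 2.83 g/cm³.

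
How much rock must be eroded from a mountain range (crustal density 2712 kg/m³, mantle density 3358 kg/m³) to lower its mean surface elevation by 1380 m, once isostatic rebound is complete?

7170 m

Net drop Δ = e − u = e − e ρ_c/ρ_m = e (ρ_m − ρ_c)/ρ_m.
e = Δ ρ_m/(ρ_m − ρ_c) = 1380 m × 3358/646 = 7170 m.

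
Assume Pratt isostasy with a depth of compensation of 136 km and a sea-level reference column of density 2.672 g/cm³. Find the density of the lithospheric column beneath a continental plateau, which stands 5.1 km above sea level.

Pratt balance: ρ_ref D = ρ (D + h).
ρ = ρ_ref D/(D + h) = 2.672 × 136 km/(136 km + 5.1 km) = 2.58 g/cm³.

2.58 g/cm³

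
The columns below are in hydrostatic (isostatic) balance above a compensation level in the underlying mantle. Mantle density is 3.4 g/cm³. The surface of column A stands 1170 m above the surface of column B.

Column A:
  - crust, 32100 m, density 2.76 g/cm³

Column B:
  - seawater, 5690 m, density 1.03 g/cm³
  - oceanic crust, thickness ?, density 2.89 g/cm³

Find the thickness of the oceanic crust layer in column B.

Take the compensation level at the base of the deeper column (depth z_c below the surface of column A) and equate Σ ρ_i t_i down to z_c; mantle fills any gap and the z_c terms cancel.
Column A: 32100×2.76 + (z_c − 32100)×3.4
Column B: 1170×0 + 5690×1.03 + x×2.89 + (z_c − 1170 − 5690 − x)×3.4
The z_c×3.4 term appears on both sides and cancels. Collect the known terms of each column as K = Σ(ρt)_known − 3.4 × (depth of known layers): K_A = 88596 − 3.4×32100 = −20544; K_B = 5860.7 − 3.4×(1170 + 5690) = −17463.3.
Balance: K_A = K_B − x×(3.4 − 2.89), so x = (K_B − K_A)/(3.4 − 2.89) = 3080.7/0.51 = 6040 m.

6040 m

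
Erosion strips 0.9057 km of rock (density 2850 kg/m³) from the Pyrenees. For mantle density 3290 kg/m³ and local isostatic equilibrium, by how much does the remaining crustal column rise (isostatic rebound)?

0.785 km

Unloading: uplift u = e ρ_c/ρ_m = 0.9057 km × 2850/3290 = 0.785 km.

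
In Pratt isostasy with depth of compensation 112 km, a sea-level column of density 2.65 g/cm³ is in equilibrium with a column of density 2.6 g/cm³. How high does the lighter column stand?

2.15 km

ρ_ref D = ρ (D + h) → h = D (ρ_ref − ρ)/ρ.
h = 112 km × (2.65 − 2.6)/2.6 = 2.15 km.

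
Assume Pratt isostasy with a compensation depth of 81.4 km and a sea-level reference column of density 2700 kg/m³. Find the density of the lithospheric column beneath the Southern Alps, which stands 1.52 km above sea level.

Pratt balance: ρ_ref D = ρ (D + h).
ρ = ρ_ref D/(D + h) = 2700 × 81.4 km/(81.4 km + 1.52 km) = 2650 kg/m³.

2650 kg/m³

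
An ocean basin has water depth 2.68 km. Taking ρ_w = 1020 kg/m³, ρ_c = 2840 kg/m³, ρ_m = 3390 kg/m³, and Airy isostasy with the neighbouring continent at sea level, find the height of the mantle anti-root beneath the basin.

8.87 km

In Airy isostatic equilibrium: replacing crust with seawater at the top is compensated by replacing crust with mantle at the base: d (ρ_c − ρ_w) = a (ρ_m − ρ_c).
a = d (ρ_c − ρ_w)/(ρ_m − ρ_c) = 2.68 km × 1820/550 = 8.87 km.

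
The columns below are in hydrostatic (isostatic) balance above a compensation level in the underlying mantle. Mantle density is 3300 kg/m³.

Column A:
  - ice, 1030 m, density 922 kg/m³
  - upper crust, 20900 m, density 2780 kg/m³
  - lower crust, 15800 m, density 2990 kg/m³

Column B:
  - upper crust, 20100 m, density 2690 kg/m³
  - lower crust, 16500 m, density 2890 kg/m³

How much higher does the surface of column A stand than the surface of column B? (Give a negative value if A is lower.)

−246 m

For any compensation level in the mantle, the mantle terms cancel and isostasy reduces to e = (Σt_A − Σt_B) − (Σ(ρt)_A − Σ(ρt)_B) / ρ_m.
Σt_A = 37730 m; Σt_B = 36600 m; Σ(ρt)_A = 106293660; Σ(ρt)_B = 101754000 (in m·kg/m³).
e = (37730 − 36600) − (106293660 − 101754000) / 3300 = −246 m.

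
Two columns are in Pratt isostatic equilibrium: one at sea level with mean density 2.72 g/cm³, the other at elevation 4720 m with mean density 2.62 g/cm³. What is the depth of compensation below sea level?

124000 m

ρ_ref D = ρ (D + h) → D (ρ_ref − ρ) = ρ h.
D = ρ h/(ρ_ref − ρ) = 2.62 × 4720 m/(2.72 − 2.62) = 124000 m.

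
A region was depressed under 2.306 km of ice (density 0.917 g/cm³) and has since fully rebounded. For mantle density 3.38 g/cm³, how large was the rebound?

Removing the load lets mantle flow back in; uplift u satisfies ρ_ice t = ρ_m u.
u = t ρ_ice/ρ_m = 2.306 km × 0.917/3.38 = 0.626 km.

0.626 km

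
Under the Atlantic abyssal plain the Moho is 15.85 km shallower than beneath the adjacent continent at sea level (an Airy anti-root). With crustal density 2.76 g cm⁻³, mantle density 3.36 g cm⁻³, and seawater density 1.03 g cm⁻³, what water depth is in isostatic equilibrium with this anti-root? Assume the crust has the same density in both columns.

5.5 km

Replacing a thickness d of crust by seawater at the top must be balanced by replacing crust with mantle at the base: d (ρ_c − ρ_w) = a (ρ_m − ρ_c).
d = a (ρ_m − ρ_c)/(ρ_c − ρ_w) = 15.85 km × 0.6/1.73 = 5.5 km.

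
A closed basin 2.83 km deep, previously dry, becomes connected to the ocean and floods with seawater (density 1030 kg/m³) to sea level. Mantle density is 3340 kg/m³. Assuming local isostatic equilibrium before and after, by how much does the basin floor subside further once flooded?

1.26 km

After flooding the water column is d + s deep. Its weight must equal the weight of mantle displaced by the extra subsidence s: (d + s) ρ_w = s ρ_m.
s = d ρ_w / (ρ_m − ρ_w) = 2.83 km × 1030/(3340 − 1030) = 1.26 km.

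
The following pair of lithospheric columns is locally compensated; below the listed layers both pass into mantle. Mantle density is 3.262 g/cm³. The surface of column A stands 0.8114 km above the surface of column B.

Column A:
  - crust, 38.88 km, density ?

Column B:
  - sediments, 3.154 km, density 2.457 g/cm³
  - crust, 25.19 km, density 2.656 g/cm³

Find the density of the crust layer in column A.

Take the compensation level at the base of the deeper column (depth z_c below the surface of column A) and equate Σ ρ_i t_i down to z_c; mantle fills any gap and the z_c terms cancel.
Column A: 38.88×ρ + (z_c − 38.88)×3.262
Column B: 0.8114×0 + 3.154×2.457 + 25.19×2.656 + (z_c − 0.8114 − 28.344)×3.262
The z_c×3.262 term appears on both sides and cancels. Collect the known terms of each column as K = Σ(ρt)_known − 3.262 × (depth of known layers): K_A = 0 − 3.262×38.88 = −126.82656; K_B = 74.654018 − 3.262×(0.8114 + 28.344) = −20.4508968.
Balance: K_A + 38.88×ρ = K_B, so ρ = (K_B − K_A)/38.88 = 106.376/38.88 = 2.74 g/cm³.

2.74 g/cm³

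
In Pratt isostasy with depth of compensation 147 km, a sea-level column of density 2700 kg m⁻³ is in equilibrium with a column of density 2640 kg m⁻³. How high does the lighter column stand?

ρ_ref D = ρ (D + h) → h = D (ρ_ref − ρ)/ρ.
h = 147 km × (2700 − 2640)/2640 = 3.34 km.

3.34 km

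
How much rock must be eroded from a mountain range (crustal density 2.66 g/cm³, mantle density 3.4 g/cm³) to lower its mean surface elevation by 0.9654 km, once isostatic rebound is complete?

4.44 km

Net drop Δ = e − u = e − e ρ_c/ρ_m = e (ρ_m − ρ_c)/ρ_m.
e = Δ ρ_m/(ρ_m − ρ_c) = 0.9654 km × 3.4/0.74 = 4.44 km.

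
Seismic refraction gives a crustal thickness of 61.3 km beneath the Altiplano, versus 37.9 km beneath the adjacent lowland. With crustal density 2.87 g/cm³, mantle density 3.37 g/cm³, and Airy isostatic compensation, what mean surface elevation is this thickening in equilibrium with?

Excess crust Δ = 61.3 km − 37.9 km = 23.4 km, split between elevation h and root r with h + r = Δ.
Airy balance ρ_c h = (ρ_m − ρ_c) r gives r = h ρ_c/(ρ_m − ρ_c), so h (1 + ρ_c/(ρ_m − ρ_c)) = Δ, i.e. h = Δ (ρ_m − ρ_c)/ρ_m.
h = 23.4 km × 0.5/3.37 = 3.47 km.

3.47 km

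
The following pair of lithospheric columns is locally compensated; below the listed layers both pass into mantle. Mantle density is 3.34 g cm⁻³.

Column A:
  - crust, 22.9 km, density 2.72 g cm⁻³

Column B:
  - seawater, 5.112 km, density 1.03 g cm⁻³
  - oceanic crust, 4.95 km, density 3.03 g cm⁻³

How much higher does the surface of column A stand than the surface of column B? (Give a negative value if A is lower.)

0.256 km

For any compensation level in the mantle, the mantle terms cancel and isostasy reduces to e = (Σt_A − Σt_B) − (Σ(ρt)_A − Σ(ρt)_B) / ρ_m.
Σt_A = 22.9 km; Σt_B = 10.062 km; Σ(ρt)_A = 62.288; Σ(ρt)_B = 20.26386 (in km·g cm⁻³).
e = (22.9 − 10.062) − (62.288 − 20.26386) / 3.34 = 0.256 km.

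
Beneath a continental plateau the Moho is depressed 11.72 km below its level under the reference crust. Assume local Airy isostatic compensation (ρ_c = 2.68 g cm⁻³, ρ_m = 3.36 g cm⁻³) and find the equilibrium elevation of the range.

2.97 km

By Archimedes' principle applied to the lithosphere: ρ_c h = (ρ_m − ρ_c) r.
h = r (ρ_m − ρ_c) / ρ_c = 11.72 km × (3.36 − 2.68) / 2.68 = 2.97 km.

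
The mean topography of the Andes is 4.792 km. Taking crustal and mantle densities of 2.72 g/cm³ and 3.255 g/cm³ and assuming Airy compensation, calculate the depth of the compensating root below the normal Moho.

24.4 km

In Airy isostatic equilibrium: the weight of the topography is balanced by the buoyancy of the root, ρ_c h = (ρ_m − ρ_c) r.
r = h · ρ_c / (ρ_m − ρ_c) = 4.792 km × 2.72 / (3.255 − 2.72) = 24.4 km.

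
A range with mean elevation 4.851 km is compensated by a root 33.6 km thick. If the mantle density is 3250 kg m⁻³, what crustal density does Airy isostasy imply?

ρ_c h = (ρ_m − ρ_c) r → ρ_c (h + r) = ρ_m r → ρ_c = ρ_m r / (h + r).
ρ_c = 3250 × 33.6 km / (4.851 km + 33.6 km) = 2840 kg m⁻³.

2840 kg m⁻³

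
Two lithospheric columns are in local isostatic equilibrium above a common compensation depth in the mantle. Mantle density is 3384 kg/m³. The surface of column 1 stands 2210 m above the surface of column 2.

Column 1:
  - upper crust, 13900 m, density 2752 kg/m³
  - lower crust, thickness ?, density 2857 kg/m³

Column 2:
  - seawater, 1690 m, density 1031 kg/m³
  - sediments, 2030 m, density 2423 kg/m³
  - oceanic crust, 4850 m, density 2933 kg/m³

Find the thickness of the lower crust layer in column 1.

Take the compensation level at the base of the deeper column (depth z_c below the surface of column 1) and equate Σ ρ_i t_i down to z_c; mantle fills any gap and the z_c terms cancel.
Column 1: 13900×2752 + x×2857 + (z_c − 13900 − x)×3384
Column 2: 2210×0 + 1690×1031 + 2030×2423 + 4850×2933 + (z_c − 2210 − 8570)×3384
The z_c×3384 term appears on both sides and cancels. Collect the known terms of each column as K = Σ(ρt)_known − 3384 × (depth of known layers): K_1 = 38252800 − 3384×13900 = −8784800; K_2 = 20886130 − 3384×(2210 + 8570) = −15593390.
Balance: K_1 − x×(3384 − 2857) = K_2, so x = (K_1 − K_2)/(3384 − 2857) = 6808590/527 = 12900 m.

12900 m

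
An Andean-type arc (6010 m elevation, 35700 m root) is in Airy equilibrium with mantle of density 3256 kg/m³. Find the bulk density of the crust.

2790 kg/m³

ρ_c h = (ρ_m − ρ_c) r → ρ_c (h + r) = ρ_m r → ρ_c = ρ_m r / (h + r).
ρ_c = 3256 × 35700 m / (6010 m + 35700 m) = 2790 kg/m³.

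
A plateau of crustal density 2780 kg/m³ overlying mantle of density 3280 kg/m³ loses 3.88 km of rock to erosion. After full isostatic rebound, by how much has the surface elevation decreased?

0.591 km

Rebound u = e ρ_c/ρ_m = 3.88 km × 2780/3280 = 3.289 km.
Net surface drop = e − u = 3.88 km − 3.289 km = e (ρ_m − ρ_c)/ρ_m = 0.591 km.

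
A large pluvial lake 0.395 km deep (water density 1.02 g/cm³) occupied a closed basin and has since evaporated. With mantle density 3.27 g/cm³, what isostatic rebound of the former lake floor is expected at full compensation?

u = d ρ_w/ρ_m = 0.395 km × 1.02/3.27 = 0.123 km.

0.123 km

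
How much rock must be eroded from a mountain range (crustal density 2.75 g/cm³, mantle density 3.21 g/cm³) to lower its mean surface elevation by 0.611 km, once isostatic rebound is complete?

4.26 km

Net drop Δ = e − u = e − e ρ_c/ρ_m = e (ρ_m − ρ_c)/ρ_m.
e = Δ ρ_m/(ρ_m − ρ_c) = 0.611 km × 3.21/0.46 = 4.26 km.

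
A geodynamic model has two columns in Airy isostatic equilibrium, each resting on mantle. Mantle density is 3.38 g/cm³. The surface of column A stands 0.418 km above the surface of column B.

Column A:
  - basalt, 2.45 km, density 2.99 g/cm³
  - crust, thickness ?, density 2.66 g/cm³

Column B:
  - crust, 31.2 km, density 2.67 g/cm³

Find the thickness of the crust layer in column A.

31.4 km

Take the compensation level at the base of the deeper column (depth z_c below the surface of column A) and equate Σ ρ_i t_i down to z_c; mantle fills any gap and the z_c terms cancel.
Column A: 2.45×2.99 + x×2.66 + (z_c − 2.45 − x)×3.38
Column B: 0.418×0 + 31.2×2.67 + (z_c − 0.418 − 31.2)×3.38
The z_c×3.38 term appears on both sides and cancels. Collect the known terms of each column as K = Σ(ρt)_known − 3.38 × (depth of known layers): K_A = 7.3255 − 3.38×2.45 = −0.9555; K_B = 83.304 − 3.38×(0.418 + 31.2) = −23.56484.
Balance: K_A − x×(3.38 − 2.66) = K_B, so x = (K_A − K_B)/(3.38 − 2.66) = 22.6093/0.72 = 31.4 km.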